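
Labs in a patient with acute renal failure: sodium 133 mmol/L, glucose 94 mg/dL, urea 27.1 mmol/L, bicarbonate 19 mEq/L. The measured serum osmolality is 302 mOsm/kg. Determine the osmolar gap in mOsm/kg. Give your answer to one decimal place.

Calculated osmolality = 2·Na + glucose/18 + urea
= 2·133 + 94/18 + 27.1
= 266 + 5.22 + 27.10
= 298.32 mOsm/kg ≈ 298.3 mOsm/kg
Osmolar gap = measured − calculated = 302 − 298.3 = 3.7 mOsm/kg

3.7 mOsm/kg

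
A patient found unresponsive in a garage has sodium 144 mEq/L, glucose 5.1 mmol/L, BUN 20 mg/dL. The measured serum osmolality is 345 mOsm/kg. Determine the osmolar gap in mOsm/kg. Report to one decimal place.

Calculated osmolality = 2·Na + glucose + BUN/2.8
= 2·144 + 5.1 + 20/2.8
= 288 + 5.10 + 7.14
= 300.24 mOsm/kg ≈ 300.2 mOsm/kg
Osmolar gap = measured − calculated = 345 − 300.2 = 44.8 mOsm/kg

44.8 mOsm/kg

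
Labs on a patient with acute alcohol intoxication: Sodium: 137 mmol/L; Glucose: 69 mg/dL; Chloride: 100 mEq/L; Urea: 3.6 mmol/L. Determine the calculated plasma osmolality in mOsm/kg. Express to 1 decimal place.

281.4 mOsm/kg

Calculated osmolality = 2·Na + glucose/18 + urea
= 2·137 + 69/18 + 3.6
= 274 + 3.83 + 3.60
= 281.43 mOsm/kg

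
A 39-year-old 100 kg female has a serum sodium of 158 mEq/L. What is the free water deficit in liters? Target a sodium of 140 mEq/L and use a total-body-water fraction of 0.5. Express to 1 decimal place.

6.4 L

TBW = 0.5 · 100 = 50 L
Free water deficit = TBW · (Na/140 − 1)
= 50 · (158/140 − 1)
= 50 · 0.1286
= 6.43 L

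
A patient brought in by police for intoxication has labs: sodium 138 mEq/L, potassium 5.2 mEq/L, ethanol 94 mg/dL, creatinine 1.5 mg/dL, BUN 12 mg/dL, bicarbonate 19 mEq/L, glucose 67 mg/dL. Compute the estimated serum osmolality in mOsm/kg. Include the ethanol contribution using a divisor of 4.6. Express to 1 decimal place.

304.4 mOsm/kg

Calculated osmolality = 2·Na + glucose/18 + BUN/2.8 + ethanol/4.6
= 2·138 + 67/18 + 12/2.8 + 94/4.6
= 276 + 3.72 + 4.29 + 20.43
= 304.44 mOsm/kg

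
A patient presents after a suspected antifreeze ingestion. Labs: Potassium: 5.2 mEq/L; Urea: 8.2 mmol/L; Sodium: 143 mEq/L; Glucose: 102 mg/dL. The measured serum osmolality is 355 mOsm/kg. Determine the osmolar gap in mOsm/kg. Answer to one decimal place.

55.1 mOsm/kg

Calculated osmolality = 2·Na + glucose/18 + urea
= 2·143 + 102/18 + 8.2
= 286 + 5.67 + 8.20
= 299.87 mOsm/kg ≈ 299.9 mOsm/kg
Osmolar gap = measured − calculated = 355 − 299.9 = 55.1 mOsm/kg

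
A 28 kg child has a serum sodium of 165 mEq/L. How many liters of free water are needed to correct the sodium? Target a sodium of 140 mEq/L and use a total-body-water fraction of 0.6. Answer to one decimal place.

TBW = 0.6 · 28 = 16.8 L
Free water deficit = TBW · (Na/140 − 1)
= 16.8 · (165/140 − 1)
= 16.8 · 0.1786
= 3 L

3.0 L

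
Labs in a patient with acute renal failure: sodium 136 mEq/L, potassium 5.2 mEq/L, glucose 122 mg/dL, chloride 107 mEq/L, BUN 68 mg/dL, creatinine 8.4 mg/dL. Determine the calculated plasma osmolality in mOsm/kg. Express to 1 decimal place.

303.1 mOsm/kg

Calculated osmolality = 2·Na + glucose/18 + BUN/2.8
= 2·136 + 122/18 + 68/2.8
= 272 + 6.78 + 24.29
= 303.07 mOsm/kg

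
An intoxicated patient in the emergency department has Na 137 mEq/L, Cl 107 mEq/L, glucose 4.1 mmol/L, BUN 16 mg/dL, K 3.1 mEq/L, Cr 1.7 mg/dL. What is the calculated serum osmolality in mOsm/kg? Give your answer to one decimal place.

283.8 mOsm/kg

Calculated osmolality = 2·Na + glucose + BUN/2.8
= 2·137 + 4.1 + 16/2.8
= 274 + 4.10 + 5.71
= 283.81 mOsm/kg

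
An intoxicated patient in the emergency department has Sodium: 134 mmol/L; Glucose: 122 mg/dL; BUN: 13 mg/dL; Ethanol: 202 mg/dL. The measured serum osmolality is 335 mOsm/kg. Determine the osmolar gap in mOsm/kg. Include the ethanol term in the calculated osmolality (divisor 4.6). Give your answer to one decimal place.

Calculated osmolality = 2·Na + glucose/18 + BUN/2.8 + ethanol/4.6
= 2·134 + 122/18 + 13/2.8 + 202/4.6
= 268 + 6.78 + 4.64 + 43.91
= 323.33 mOsm/kg ≈ 323.3 mOsm/kg
Osmolar gap = measured − calculated = 335 − 323.3 = 11.7 mOsm/kg

11.7 mOsm/kg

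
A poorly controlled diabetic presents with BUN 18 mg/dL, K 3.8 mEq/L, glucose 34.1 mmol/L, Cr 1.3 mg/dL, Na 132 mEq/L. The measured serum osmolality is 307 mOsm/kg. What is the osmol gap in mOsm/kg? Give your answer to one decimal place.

Calculated osmolality = 2·Na + glucose + BUN/2.8
= 2·132 + 34.1 + 18/2.8
= 264 + 34.10 + 6.43
= 304.53 mOsm/kg ≈ 304.5 mOsm/kg
Osmolar gap = measured − calculated = 307 − 304.5 = 2.5 mOsm/kg

2.5 mOsm/kg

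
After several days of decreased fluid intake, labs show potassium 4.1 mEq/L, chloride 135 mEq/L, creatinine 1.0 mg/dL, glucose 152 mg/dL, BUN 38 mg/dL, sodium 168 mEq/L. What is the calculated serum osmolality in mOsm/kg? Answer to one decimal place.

358.0 mOsm/kg

Calculated osmolality = 2·Na + glucose/18 + BUN/2.8
= 2·168 + 152/18 + 38/2.8
= 336 + 8.44 + 13.57
= 358.01 mOsm/kg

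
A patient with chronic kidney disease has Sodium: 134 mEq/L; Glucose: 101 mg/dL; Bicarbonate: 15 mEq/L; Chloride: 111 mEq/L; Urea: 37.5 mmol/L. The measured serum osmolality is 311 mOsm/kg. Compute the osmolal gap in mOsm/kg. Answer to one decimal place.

Calculated osmolality = 2·Na + glucose/18 + urea
= 2·134 + 101/18 + 37.5
= 268 + 5.61 + 37.50
= 311.11 mOsm/kg ≈ 311.1 mOsm/kg
Osmolar gap = measured − calculated = 311 − 311.1 = -0.1 mOsm/kg

-0.1 mOsm/kg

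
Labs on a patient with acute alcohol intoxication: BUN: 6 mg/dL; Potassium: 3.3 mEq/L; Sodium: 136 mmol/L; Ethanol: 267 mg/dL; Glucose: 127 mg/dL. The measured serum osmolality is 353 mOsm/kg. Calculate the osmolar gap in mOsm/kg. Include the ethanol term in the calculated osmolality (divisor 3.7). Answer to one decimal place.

-0.4 mOsm/kg

Calculated osmolality = 2·Na + glucose/18 + BUN/2.8 + ethanol/3.7
= 2·136 + 127/18 + 6/2.8 + 267/3.7
= 272 + 7.06 + 2.14 + 72.16
= 353.36 mOsm/kg ≈ 353.4 mOsm/kg
Osmolar gap = measured − calculated = 353 − 353.4 = -0.4 mOsm/kg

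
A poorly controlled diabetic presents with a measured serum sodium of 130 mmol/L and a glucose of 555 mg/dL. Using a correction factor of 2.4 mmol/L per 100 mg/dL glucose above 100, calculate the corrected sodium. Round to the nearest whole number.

Corrected Na = measured Na + 2.4 · (glucose − 100)/100
= 130 + 2.4 · (555 − 100)/100
= 130 + 10.9
= 140.9 mmol/L

141 mmol/L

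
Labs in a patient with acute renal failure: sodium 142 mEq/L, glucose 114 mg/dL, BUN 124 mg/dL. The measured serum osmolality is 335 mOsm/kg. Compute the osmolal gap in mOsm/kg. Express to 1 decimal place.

0.4 mOsm/kg

Calculated osmolality = 2·Na + glucose/18 + BUN/2.8
= 2·142 + 114/18 + 124/2.8
= 284 + 6.33 + 44.29
= 334.62 mOsm/kg ≈ 334.6 mOsm/kg
Osmolar gap = measured − calculated = 335 − 334.6 = 0.4 mOsm/kg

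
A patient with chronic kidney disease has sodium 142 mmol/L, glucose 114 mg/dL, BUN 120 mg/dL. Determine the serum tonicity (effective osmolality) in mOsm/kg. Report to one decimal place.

Effective osmolality excludes urea (freely permeant across cell membranes):
2·Na + glucose/18
= 2·142 + 114/18
= 284 + 6.33
= 290.33 mOsm/kg

290.3 mOsm/kg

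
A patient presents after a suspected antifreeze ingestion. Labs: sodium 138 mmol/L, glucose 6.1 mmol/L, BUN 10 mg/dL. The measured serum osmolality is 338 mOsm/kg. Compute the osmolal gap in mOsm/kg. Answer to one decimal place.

Calculated osmolality = 2·Na + glucose + BUN/2.8
= 2·138 + 6.1 + 10/2.8
= 276 + 6.10 + 3.57
= 285.67 mOsm/kg ≈ 285.7 mOsm/kg
Osmolar gap = measured − calculated = 338 − 285.7 = 52.3 mOsm/kg

52.3 mOsm/kg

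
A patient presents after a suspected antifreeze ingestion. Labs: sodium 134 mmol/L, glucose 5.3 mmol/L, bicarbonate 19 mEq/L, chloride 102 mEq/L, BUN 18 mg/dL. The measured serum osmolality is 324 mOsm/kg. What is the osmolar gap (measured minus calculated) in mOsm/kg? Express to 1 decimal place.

Calculated osmolality = 2·Na + glucose + BUN/2.8
= 2·134 + 5.3 + 18/2.8
= 268 + 5.30 + 6.43
= 279.73 mOsm/kg ≈ 279.7 mOsm/kg
Osmolar gap = measured − calculated = 324 − 279.7 = 44.3 mOsm/kg

44.3 mOsm/kg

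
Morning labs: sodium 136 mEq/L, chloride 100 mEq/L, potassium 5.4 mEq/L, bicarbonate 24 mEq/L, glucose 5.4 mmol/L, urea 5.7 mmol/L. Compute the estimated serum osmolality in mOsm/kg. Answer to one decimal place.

Calculated osmolality = 2·Na + glucose + urea
= 2·136 + 5.4 + 5.7
= 272 + 5.40 + 5.70
= 283.1 mOsm/kg

283.1 mOsm/kg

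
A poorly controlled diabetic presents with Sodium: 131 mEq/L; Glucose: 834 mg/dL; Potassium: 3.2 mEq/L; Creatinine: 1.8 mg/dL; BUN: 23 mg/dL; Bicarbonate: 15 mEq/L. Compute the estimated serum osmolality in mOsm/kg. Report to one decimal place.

Calculated osmolality = 2·Na + glucose/18 + BUN/2.8
= 2·131 + 834/18 + 23/2.8
= 262 + 46.33 + 8.21
= 316.54 mOsm/kg

316.5 mOsm/kg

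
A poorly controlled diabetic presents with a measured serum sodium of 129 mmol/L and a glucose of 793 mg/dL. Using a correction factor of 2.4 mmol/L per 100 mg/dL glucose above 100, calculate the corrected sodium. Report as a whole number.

146 mmol/L

Corrected Na = measured Na + 2.4 · (glucose − 100)/100
= 129 + 2.4 · (793 − 100)/100
= 129 + 16.6
= 145.6 mmol/L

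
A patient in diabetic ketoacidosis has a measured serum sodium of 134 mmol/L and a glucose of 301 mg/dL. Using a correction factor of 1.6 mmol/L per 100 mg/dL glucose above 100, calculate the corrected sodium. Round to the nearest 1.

137 mmol/L

Corrected Na = measured Na + 1.6 · (glucose − 100)/100
= 134 + 1.6 · (301 − 100)/100
= 134 + 3.2
= 137.2 mmol/L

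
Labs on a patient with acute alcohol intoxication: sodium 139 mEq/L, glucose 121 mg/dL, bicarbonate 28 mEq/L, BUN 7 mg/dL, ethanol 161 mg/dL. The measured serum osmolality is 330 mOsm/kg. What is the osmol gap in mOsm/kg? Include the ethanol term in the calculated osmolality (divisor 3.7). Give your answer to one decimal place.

Calculated osmolality = 2·Na + glucose/18 + BUN/2.8 + ethanol/3.7
= 2·139 + 121/18 + 7/2.8 + 161/3.7
= 278 + 6.72 + 2.50 + 43.51
= 330.73 mOsm/kg ≈ 330.7 mOsm/kg
Osmolar gap = measured − calculated = 330 − 330.7 = -0.7 mOsm/kg

-0.7 mOsm/kg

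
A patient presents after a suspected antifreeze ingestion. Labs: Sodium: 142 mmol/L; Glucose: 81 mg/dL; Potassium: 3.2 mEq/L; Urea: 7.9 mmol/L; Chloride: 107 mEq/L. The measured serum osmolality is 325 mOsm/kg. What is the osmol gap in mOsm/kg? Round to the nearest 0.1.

Calculated osmolality = 2·Na + glucose/18 + urea
= 2·142 + 81/18 + 7.9
= 284 + 4.50 + 7.90
= 296.4 mOsm/kg ≈ 296.4 mOsm/kg
Osmolar gap = measured − calculated = 325 − 296.4 = 28.6 mOsm/kg

28.6 mOsm/kg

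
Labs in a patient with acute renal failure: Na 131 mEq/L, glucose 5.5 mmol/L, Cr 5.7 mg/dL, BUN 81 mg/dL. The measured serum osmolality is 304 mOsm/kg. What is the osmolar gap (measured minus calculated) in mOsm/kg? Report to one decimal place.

7.6 mOsm/kg

Calculated osmolality = 2·Na + glucose + BUN/2.8
= 2·131 + 5.5 + 81/2.8
= 262 + 5.50 + 28.93
= 296.43 mOsm/kg ≈ 296.4 mOsm/kg
Osmolar gap = measured − calculated = 304 − 296.4 = 7.6 mOsm/kg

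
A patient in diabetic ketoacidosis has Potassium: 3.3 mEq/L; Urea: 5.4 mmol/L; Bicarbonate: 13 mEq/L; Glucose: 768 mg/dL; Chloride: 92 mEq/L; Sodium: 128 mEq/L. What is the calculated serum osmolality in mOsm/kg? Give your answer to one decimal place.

304.1 mOsm/kg

Calculated osmolality = 2·Na + glucose/18 + urea
= 2·128 + 768/18 + 5.4
= 256 + 42.67 + 5.40
= 304.07 mOsm/kg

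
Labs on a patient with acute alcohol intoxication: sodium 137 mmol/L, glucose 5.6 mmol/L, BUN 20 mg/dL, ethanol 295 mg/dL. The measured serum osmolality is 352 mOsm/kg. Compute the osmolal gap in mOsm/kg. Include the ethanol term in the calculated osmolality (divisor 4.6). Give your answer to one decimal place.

Calculated osmolality = 2·Na + glucose + BUN/2.8 + ethanol/4.6
= 2·137 + 5.6 + 20/2.8 + 295/4.6
= 274 + 5.60 + 7.14 + 64.13
= 350.87 mOsm/kg ≈ 350.9 mOsm/kg
Osmolar gap = measured − calculated = 352 − 350.9 = 1.1 mOsm/kg

1.1 mOsm/kg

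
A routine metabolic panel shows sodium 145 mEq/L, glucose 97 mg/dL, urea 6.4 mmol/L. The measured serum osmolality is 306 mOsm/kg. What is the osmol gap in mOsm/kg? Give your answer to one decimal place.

Calculated osmolality = 2·Na + glucose/18 + urea
= 2·145 + 97/18 + 6.4
= 290 + 5.39 + 6.40
= 301.79 mOsm/kg ≈ 301.8 mOsm/kg
Osmolar gap = measured − calculated = 306 − 301.8 = 4.2 mOsm/kg

4.2 mOsm/kg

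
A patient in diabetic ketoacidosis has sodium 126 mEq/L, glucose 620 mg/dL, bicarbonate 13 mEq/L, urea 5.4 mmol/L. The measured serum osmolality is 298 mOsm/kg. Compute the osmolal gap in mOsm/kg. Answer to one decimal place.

6.2 mOsm/kg

Calculated osmolality = 2·Na + glucose/18 + urea
= 2·126 + 620/18 + 5.4
= 252 + 34.44 + 5.40
= 291.84 mOsm/kg ≈ 291.8 mOsm/kg
Osmolar gap = measured − calculated = 298 − 291.8 = 6.2 mOsm/kg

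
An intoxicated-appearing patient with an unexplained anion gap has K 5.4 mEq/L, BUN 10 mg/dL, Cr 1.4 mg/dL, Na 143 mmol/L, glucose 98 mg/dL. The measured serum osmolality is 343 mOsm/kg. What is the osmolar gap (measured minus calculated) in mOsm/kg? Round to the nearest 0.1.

Calculated osmolality = 2·Na + glucose/18 + BUN/2.8
= 2·143 + 98/18 + 10/2.8
= 286 + 5.44 + 3.57
= 295.01 mOsm/kg ≈ 295.0 mOsm/kg
Osmolar gap = measured − calculated = 343 − 295.0 = 48.0 mOsm/kg

48.0 mOsm/kg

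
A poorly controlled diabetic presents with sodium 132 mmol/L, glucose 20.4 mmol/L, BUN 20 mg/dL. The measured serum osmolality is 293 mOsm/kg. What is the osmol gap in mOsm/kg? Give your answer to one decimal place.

Calculated osmolality = 2·Na + glucose + BUN/2.8
= 2·132 + 20.4 + 20/2.8
= 264 + 20.40 + 7.14
= 291.54 mOsm/kg ≈ 291.5 mOsm/kg
Osmolar gap = measured − calculated = 293 − 291.5 = 1.5 mOsm/kg

1.5 mOsm/kg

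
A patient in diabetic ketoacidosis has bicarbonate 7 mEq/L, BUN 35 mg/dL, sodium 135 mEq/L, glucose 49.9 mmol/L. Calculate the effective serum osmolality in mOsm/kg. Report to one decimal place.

319.9 mOsm/kg

Effective osmolality excludes urea (freely permeant across cell membranes):
2·Na + glucose
= 2·135 + 49.9
= 270 + 49.9
= 319.9 mOsm/kg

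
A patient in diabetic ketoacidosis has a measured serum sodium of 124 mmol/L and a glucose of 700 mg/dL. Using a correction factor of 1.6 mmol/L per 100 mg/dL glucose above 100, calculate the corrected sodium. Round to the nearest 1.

Corrected Na = measured Na + 1.6 · (glucose − 100)/100
= 124 + 1.6 · (700 − 100)/100
= 124 + 9.6
= 133.6 mmol/L

134 mmol/L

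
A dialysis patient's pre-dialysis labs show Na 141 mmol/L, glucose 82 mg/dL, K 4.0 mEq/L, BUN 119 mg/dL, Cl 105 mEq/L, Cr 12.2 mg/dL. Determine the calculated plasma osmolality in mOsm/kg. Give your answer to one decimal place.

Calculated osmolality = 2·Na + glucose/18 + BUN/2.8
= 2·141 + 82/18 + 119/2.8
= 282 + 4.56 + 42.50
= 329.06 mOsm/kg

329.1 mOsm/kg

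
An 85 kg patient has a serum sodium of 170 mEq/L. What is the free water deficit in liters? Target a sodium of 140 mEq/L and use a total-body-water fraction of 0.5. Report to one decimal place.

TBW = 0.5 · 85 = 42.5 L
Free water deficit = TBW · (Na/140 − 1)
= 42.5 · (170/140 − 1)
= 42.5 · 0.2143
= 9.11 L

9.1 L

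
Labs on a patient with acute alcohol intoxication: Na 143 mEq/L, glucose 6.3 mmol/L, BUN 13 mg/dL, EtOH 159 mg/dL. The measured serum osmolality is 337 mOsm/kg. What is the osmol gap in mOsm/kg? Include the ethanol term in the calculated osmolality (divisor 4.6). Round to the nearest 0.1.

Calculated osmolality = 2·Na + glucose + BUN/2.8 + ethanol/4.6
= 2·143 + 6.3 + 13/2.8 + 159/4.6
= 286 + 6.30 + 4.64 + 34.57
= 331.51 mOsm/kg ≈ 331.5 mOsm/kg
Osmolar gap = measured − calculated = 337 − 331.5 = 5.5 mOsm/kg

5.5 mOsm/kg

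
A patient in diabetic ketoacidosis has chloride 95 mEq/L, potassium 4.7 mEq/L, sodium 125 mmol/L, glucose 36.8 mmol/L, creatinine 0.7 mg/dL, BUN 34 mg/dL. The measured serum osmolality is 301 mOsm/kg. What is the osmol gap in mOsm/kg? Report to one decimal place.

Calculated osmolality = 2·Na + glucose + BUN/2.8
= 2·125 + 36.8 + 34/2.8
= 250 + 36.80 + 12.14
= 298.94 mOsm/kg ≈ 298.9 mOsm/kg
Osmolar gap = measured − calculated = 301 − 298.9 = 2.1 mOsm/kg

2.1 mOsm/kg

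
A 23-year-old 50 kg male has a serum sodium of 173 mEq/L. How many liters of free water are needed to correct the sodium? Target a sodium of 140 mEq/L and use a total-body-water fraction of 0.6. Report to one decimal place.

TBW = 0.6 · 50 = 30 L
Free water deficit = TBW · (Na/140 − 1)
= 30 · (173/140 − 1)
= 30 · 0.2357
= 7.07 L

7.1 L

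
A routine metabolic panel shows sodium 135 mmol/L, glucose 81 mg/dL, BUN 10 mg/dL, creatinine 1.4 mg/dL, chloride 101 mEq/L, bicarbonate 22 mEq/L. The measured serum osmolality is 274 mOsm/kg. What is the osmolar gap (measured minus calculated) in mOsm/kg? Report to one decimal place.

Calculated osmolality = 2·Na + glucose/18 + BUN/2.8
= 2·135 + 81/18 + 10/2.8
= 270 + 4.50 + 3.57
= 278.07 mOsm/kg ≈ 278.1 mOsm/kg
Osmolar gap = measured − calculated = 274 − 278.1 = -4.1 mOsm/kg

-4.1 mOsm/kg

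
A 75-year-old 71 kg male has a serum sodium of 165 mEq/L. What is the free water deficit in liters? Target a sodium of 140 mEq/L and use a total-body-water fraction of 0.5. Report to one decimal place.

6.3 L

TBW = 0.5 · 71 = 35.5 L
Free water deficit = TBW · (Na/140 − 1)
= 35.5 · (165/140 − 1)
= 35.5 · 0.1786
= 6.34 L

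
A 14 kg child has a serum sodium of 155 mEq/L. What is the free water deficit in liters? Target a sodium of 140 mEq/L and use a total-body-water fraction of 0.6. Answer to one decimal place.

0.9 L

TBW = 0.6 · 14 = 8.4 L
Free water deficit = TBW · (Na/140 − 1)
= 8.4 · (155/140 − 1)
= 8.4 · 0.1071
= 0.9 L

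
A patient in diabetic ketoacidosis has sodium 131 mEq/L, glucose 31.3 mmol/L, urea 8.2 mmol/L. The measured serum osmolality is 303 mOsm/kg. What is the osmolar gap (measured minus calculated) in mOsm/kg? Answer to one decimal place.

1.5 mOsm/kg

Calculated osmolality = 2·Na + glucose + urea
= 2·131 + 31.3 + 8.2
= 262 + 31.30 + 8.20
= 301.5 mOsm/kg ≈ 301.5 mOsm/kg
Osmolar gap = measured − calculated = 303 − 301.5 = 1.5 mOsm/kg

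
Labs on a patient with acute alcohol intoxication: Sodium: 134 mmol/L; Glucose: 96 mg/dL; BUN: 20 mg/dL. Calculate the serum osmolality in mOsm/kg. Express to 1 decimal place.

280.5 mOsm/kg

Calculated osmolality = 2·Na + glucose/18 + BUN/2.8
= 2·134 + 96/18 + 20/2.8
= 268 + 5.33 + 7.14
= 280.47 mOsm/kg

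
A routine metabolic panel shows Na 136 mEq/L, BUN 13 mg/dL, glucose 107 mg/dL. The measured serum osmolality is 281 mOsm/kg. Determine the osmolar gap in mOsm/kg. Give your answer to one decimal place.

-1.6 mOsm/kg

Calculated osmolality = 2·Na + glucose/18 + BUN/2.8
= 2·136 + 107/18 + 13/2.8
= 272 + 5.94 + 4.64
= 282.58 mOsm/kg ≈ 282.6 mOsm/kg
Osmolar gap = measured − calculated = 281 − 282.6 = -1.6 mOsm/kg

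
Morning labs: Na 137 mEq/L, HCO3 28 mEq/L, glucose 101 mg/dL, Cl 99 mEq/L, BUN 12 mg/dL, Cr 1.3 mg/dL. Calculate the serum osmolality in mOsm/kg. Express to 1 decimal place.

283.9 mOsm/kg

Calculated osmolality = 2·Na + glucose/18 + BUN/2.8
= 2·137 + 101/18 + 12/2.8
= 274 + 5.61 + 4.29
= 283.9 mOsm/kg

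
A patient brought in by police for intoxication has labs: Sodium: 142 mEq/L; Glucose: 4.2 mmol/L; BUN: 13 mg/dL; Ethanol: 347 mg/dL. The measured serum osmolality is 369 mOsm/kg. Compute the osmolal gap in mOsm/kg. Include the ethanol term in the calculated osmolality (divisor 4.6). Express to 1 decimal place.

0.7 mOsm/kg

Calculated osmolality = 2·Na + glucose + BUN/2.8 + ethanol/4.6
= 2·142 + 4.2 + 13/2.8 + 347/4.6
= 284 + 4.20 + 4.64 + 75.43
= 368.27 mOsm/kg ≈ 368.3 mOsm/kg
Osmolar gap = measured − calculated = 369 − 368.3 = 0.7 mOsm/kg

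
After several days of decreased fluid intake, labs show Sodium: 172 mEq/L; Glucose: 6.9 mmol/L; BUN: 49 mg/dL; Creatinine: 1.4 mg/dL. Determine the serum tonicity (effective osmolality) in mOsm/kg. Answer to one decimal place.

350.9 mOsm/kg

Effective osmolality excludes urea (freely permeant across cell membranes):
2·Na + glucose
= 2·172 + 6.9
= 344 + 6.9
= 350.9 mOsm/kg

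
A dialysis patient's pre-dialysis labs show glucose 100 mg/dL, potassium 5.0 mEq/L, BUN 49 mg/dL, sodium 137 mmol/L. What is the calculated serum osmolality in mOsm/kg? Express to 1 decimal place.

297.1 mOsm/kg

Calculated osmolality = 2·Na + glucose/18 + BUN/2.8
= 2·137 + 100/18 + 49/2.8
= 274 + 5.56 + 17.50
= 297.06 mOsm/kg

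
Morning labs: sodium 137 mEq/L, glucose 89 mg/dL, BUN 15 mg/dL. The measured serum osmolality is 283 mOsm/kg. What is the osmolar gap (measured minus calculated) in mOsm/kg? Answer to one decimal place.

-1.3 mOsm/kg

Calculated osmolality = 2·Na + glucose/18 + BUN/2.8
= 2·137 + 89/18 + 15/2.8
= 274 + 4.94 + 5.36
= 284.3 mOsm/kg ≈ 284.3 mOsm/kg
Osmolar gap = measured − calculated = 283 − 284.3 = -1.3 mOsm/kg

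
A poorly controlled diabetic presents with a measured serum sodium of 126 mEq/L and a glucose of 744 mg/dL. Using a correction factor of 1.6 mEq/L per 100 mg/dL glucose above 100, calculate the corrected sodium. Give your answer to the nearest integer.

136 mEq/L

Corrected Na = measured Na + 1.6 · (glucose − 100)/100
= 126 + 1.6 · (744 − 100)/100
= 126 + 10.3
= 136.3 mEq/L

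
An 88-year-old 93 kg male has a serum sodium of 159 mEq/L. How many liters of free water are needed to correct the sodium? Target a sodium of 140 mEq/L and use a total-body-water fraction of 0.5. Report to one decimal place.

6.3 L

TBW = 0.5 · 93 = 46.5 L
Free water deficit = TBW · (Na/140 − 1)
= 46.5 · (159/140 − 1)
= 46.5 · 0.1357
= 6.31 L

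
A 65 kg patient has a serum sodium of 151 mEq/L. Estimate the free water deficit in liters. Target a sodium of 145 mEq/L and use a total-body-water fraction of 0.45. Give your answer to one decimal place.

1.2 L

TBW = 0.45 · 65 = 29.25 L
Free water deficit = TBW · (Na/145 − 1)
= 29.25 · (151/145 − 1)
= 29.25 · 0.0414
= 1.21 L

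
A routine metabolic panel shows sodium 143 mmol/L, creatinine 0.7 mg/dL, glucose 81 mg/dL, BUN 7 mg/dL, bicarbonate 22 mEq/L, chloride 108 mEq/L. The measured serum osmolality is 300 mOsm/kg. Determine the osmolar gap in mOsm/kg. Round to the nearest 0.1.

Calculated osmolality = 2·Na + glucose/18 + BUN/2.8
= 2·143 + 81/18 + 7/2.8
= 286 + 4.50 + 2.50
= 293 mOsm/kg ≈ 293.0 mOsm/kg
Osmolar gap = measured − calculated = 300 − 293.0 = 7.0 mOsm/kg

7.0 mOsm/kg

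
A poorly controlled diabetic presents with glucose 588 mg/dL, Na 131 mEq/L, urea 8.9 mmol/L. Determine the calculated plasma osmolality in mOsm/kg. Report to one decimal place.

Calculated osmolality = 2·Na + glucose/18 + urea
= 2·131 + 588/18 + 8.9
= 262 + 32.67 + 8.90
= 303.57 mOsm/kg

303.6 mOsm/kg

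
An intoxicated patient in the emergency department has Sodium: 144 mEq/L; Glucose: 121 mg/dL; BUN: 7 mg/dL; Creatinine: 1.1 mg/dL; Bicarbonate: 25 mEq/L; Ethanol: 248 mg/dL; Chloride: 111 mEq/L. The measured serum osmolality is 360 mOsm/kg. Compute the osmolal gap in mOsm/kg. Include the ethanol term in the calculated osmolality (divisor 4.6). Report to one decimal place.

Calculated osmolality = 2·Na + glucose/18 + BUN/2.8 + ethanol/4.6
= 2·144 + 121/18 + 7/2.8 + 248/4.6
= 288 + 6.72 + 2.50 + 53.91
= 351.13 mOsm/kg ≈ 351.1 mOsm/kg
Osmolar gap = measured − calculated = 360 − 351.1 = 8.9 mOsm/kg

8.9 mOsm/kg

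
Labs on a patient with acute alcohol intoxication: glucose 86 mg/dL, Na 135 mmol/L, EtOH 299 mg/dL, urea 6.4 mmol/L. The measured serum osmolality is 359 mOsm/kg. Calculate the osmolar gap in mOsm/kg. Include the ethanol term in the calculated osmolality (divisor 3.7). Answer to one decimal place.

Calculated osmolality = 2·Na + glucose/18 + urea + ethanol/3.7
= 2·135 + 86/18 + 6.4 + 299/3.7
= 270 + 4.78 + 6.40 + 80.81
= 361.99 mOsm/kg ≈ 362.0 mOsm/kg
Osmolar gap = measured − calculated = 359 − 362.0 = -3.0 mOsm/kg

-3.0 mOsm/kg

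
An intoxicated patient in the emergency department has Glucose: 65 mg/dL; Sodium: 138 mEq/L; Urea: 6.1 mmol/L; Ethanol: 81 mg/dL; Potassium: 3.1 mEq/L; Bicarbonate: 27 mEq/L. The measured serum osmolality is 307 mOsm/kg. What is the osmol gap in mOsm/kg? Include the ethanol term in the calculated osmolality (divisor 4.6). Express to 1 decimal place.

Calculated osmolality = 2·Na + glucose/18 + urea + ethanol/4.6
= 2·138 + 65/18 + 6.1 + 81/4.6
= 276 + 3.61 + 6.10 + 17.61
= 303.32 mOsm/kg ≈ 303.3 mOsm/kg
Osmolar gap = measured − calculated = 307 − 303.3 = 3.7 mOsm/kg

3.7 mOsm/kg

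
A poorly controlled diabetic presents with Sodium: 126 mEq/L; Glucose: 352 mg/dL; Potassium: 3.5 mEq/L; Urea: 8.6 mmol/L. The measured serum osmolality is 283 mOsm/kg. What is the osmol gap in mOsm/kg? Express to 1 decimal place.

Calculated osmolality = 2·Na + glucose/18 + urea
= 2·126 + 352/18 + 8.6
= 252 + 19.56 + 8.60
= 280.16 mOsm/kg ≈ 280.2 mOsm/kg
Osmolar gap = measured − calculated = 283 − 280.2 = 2.8 mOsm/kg

2.8 mOsm/kg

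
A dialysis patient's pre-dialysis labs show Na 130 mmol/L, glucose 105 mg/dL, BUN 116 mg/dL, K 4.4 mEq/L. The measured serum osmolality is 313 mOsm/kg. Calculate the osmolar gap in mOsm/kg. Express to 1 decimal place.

Calculated osmolality = 2·Na + glucose/18 + BUN/2.8
= 2·130 + 105/18 + 116/2.8
= 260 + 5.83 + 41.43
= 307.26 mOsm/kg ≈ 307.3 mOsm/kg
Osmolar gap = measured − calculated = 313 − 307.3 = 5.7 mOsm/kg

5.7 mOsm/kg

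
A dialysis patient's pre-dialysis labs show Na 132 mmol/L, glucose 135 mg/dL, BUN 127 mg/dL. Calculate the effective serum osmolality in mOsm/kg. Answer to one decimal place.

271.5 mOsm/kg

Effective osmolality excludes urea (freely permeant across cell membranes):
2·Na + glucose/18
= 2·132 + 135/18
= 264 + 7.5
= 271.5 mOsm/kg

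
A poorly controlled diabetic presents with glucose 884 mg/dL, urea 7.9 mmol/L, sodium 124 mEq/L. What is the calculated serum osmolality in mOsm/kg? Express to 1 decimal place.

305.0 mOsm/kg

Calculated osmolality = 2·Na + glucose/18 + urea
= 2·124 + 884/18 + 7.9
= 248 + 49.11 + 7.90
= 305.01 mOsm/kg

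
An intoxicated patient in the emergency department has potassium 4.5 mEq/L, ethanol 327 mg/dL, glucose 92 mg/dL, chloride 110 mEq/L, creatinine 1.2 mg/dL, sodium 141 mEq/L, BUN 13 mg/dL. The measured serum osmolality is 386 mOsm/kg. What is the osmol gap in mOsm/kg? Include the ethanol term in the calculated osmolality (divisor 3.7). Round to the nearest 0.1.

5.9 mOsm/kg

Calculated osmolality = 2·Na + glucose/18 + BUN/2.8 + ethanol/3.7
= 2·141 + 92/18 + 13/2.8 + 327/3.7
= 282 + 5.11 + 4.64 + 88.38
= 380.13 mOsm/kg ≈ 380.1 mOsm/kg
Osmolar gap = measured − calculated = 386 − 380.1 = 5.9 mOsm/kg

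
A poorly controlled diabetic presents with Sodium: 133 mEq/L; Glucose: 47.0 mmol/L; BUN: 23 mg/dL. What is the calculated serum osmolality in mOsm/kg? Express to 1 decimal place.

321.2 mOsm/kg

Calculated osmolality = 2·Na + glucose + BUN/2.8
= 2·133 + 47 + 23/2.8
= 266 + 47 + 8.21
= 321.21 mOsm/kg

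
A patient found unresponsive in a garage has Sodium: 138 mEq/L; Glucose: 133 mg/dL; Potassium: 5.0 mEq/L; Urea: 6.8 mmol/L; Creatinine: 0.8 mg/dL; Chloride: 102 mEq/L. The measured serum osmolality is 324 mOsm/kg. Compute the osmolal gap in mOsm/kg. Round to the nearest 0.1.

33.8 mOsm/kg

Calculated osmolality = 2·Na + glucose/18 + urea
= 2·138 + 133/18 + 6.8
= 276 + 7.39 + 6.80
= 290.19 mOsm/kg ≈ 290.2 mOsm/kg
Osmolar gap = measured − calculated = 324 − 290.2 = 33.8 mOsm/kg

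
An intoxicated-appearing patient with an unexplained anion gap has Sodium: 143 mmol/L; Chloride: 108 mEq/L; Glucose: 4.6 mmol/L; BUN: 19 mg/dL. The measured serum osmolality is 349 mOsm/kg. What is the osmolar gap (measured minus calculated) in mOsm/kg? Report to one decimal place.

Calculated osmolality = 2·Na + glucose + BUN/2.8
= 2·143 + 4.6 + 19/2.8
= 286 + 4.60 + 6.79
= 297.39 mOsm/kg ≈ 297.4 mOsm/kg
Osmolar gap = measured − calculated = 349 − 297.4 = 51.6 mOsm/kg

51.6 mOsm/kg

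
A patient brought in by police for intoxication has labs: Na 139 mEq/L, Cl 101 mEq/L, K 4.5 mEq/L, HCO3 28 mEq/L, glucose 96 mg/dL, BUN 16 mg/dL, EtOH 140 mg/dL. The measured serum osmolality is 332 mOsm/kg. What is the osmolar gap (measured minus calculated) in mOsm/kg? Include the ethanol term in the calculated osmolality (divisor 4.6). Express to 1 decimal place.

12.5 mOsm/kg

Calculated osmolality = 2·Na + glucose/18 + BUN/2.8 + ethanol/4.6
= 2·139 + 96/18 + 16/2.8 + 140/4.6
= 278 + 5.33 + 5.71 + 30.43
= 319.47 mOsm/kg ≈ 319.5 mOsm/kg
Osmolar gap = measured − calculated = 332 − 319.5 = 12.5 mOsm/kg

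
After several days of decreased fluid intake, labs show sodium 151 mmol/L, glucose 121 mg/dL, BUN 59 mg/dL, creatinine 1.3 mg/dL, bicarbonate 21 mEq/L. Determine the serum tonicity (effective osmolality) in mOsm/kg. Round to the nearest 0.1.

308.7 mOsm/kg

Effective osmolality excludes urea (freely permeant across cell membranes):
2·Na + glucose/18
= 2·151 + 121/18
= 302 + 6.72
= 308.72 mOsm/kg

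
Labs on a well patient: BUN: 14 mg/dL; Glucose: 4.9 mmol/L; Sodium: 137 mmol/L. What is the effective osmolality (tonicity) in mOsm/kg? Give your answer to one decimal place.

278.9 mOsm/kg

Effective osmolality excludes urea (freely permeant across cell membranes):
2·Na + glucose
= 2·137 + 4.9
= 274 + 4.9
= 278.9 mOsm/kg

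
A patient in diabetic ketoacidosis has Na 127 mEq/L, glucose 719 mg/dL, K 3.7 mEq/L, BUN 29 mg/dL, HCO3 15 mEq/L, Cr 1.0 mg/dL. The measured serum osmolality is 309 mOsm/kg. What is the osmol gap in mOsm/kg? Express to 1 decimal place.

Calculated osmolality = 2·Na + glucose/18 + BUN/2.8
= 2·127 + 719/18 + 29/2.8
= 254 + 39.94 + 10.36
= 304.3 mOsm/kg ≈ 304.3 mOsm/kg
Osmolar gap = measured − calculated = 309 − 304.3 = 4.7 mOsm/kg

4.7 mOsm/kg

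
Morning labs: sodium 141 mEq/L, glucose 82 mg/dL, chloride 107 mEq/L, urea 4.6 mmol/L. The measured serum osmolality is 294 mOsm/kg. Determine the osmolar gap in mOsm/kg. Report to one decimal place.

Calculated osmolality = 2·Na + glucose/18 + urea
= 2·141 + 82/18 + 4.6
= 282 + 4.56 + 4.60
= 291.16 mOsm/kg ≈ 291.2 mOsm/kg
Osmolar gap = measured − calculated = 294 − 291.2 = 2.8 mOsm/kg

2.8 mOsm/kg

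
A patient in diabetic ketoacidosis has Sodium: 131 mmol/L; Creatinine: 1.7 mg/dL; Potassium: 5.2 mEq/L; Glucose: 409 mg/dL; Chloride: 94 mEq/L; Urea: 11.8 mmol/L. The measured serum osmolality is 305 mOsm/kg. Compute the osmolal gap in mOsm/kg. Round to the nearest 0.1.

Calculated osmolality = 2·Na + glucose/18 + urea
= 2·131 + 409/18 + 11.8
= 262 + 22.72 + 11.80
= 296.52 mOsm/kg ≈ 296.5 mOsm/kg
Osmolar gap = measured − calculated = 305 − 296.5 = 8.5 mOsm/kg

8.5 mOsm/kg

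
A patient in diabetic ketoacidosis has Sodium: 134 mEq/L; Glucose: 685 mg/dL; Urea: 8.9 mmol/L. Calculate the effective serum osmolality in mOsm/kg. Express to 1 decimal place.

Effective osmolality excludes urea (freely permeant across cell membranes):
2·Na + glucose/18
= 2·134 + 685/18
= 268 + 38.06
= 306.06 mOsm/kg

306.1 mOsm/kg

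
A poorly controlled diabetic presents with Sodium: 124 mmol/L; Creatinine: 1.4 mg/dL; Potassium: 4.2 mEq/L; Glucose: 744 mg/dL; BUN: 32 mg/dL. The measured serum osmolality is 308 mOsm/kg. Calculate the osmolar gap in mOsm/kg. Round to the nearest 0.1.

Calculated osmolality = 2·Na + glucose/18 + BUN/2.8
= 2·124 + 744/18 + 32/2.8
= 248 + 41.33 + 11.43
= 300.76 mOsm/kg ≈ 300.8 mOsm/kg
Osmolar gap = measured − calculated = 308 − 300.8 = 7.2 mOsm/kg

7.2 mOsm/kg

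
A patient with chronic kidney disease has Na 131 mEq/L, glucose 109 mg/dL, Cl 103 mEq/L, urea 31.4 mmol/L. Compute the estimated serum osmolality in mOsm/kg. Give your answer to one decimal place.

299.5 mOsm/kg

Calculated osmolality = 2·Na + glucose/18 + urea
= 2·131 + 109/18 + 31.4
= 262 + 6.06 + 31.40
= 299.46 mOsm/kg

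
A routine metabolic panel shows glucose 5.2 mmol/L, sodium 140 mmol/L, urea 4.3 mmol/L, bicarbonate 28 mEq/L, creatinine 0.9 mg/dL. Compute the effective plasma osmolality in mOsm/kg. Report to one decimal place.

Effective osmolality excludes urea (freely permeant across cell membranes):
2·Na + glucose
= 2·140 + 5.2
= 280 + 5.2
= 285.2 mOsm/kg

285.2 mOsm/kg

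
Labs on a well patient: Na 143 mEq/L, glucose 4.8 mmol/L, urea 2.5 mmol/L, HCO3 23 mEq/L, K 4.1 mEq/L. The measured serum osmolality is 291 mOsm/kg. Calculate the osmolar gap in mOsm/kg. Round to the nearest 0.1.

-2.3 mOsm/kg

Calculated osmolality = 2·Na + glucose + urea
= 2·143 + 4.8 + 2.5
= 286 + 4.80 + 2.50
= 293.3 mOsm/kg ≈ 293.3 mOsm/kg
Osmolar gap = measured − calculated = 291 − 293.3 = -2.3 mOsm/kg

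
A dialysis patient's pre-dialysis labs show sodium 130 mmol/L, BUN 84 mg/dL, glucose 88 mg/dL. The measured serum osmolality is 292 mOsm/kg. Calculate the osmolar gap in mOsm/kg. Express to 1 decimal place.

-2.9 mOsm/kg

Calculated osmolality = 2·Na + glucose/18 + BUN/2.8
= 2·130 + 88/18 + 84/2.8
= 260 + 4.89 + 30
= 294.89 mOsm/kg ≈ 294.9 mOsm/kg
Osmolar gap = measured − calculated = 292 − 294.9 = -2.9 mOsm/kg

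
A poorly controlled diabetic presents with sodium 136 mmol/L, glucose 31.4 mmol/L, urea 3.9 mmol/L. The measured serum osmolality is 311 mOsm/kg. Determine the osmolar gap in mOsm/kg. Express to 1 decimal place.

3.7 mOsm/kg

Calculated osmolality = 2·Na + glucose + urea
= 2·136 + 31.4 + 3.9
= 272 + 31.40 + 3.90
= 307.3 mOsm/kg ≈ 307.3 mOsm/kg
Osmolar gap = measured − calculated = 311 − 307.3 = 3.7 mOsm/kg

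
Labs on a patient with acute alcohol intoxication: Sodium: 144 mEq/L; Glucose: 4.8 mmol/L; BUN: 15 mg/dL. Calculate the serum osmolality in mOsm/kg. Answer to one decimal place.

Calculated osmolality = 2·Na + glucose + BUN/2.8
= 2·144 + 4.8 + 15/2.8
= 288 + 4.80 + 5.36
= 298.16 mOsm/kg

298.2 mOsm/kg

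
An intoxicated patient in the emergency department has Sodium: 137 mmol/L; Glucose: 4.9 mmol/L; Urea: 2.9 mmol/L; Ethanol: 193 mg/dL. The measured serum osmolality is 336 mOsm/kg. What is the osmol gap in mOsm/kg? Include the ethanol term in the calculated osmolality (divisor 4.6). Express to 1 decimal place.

12.2 mOsm/kg

Calculated osmolality = 2·Na + glucose + urea + ethanol/4.6
= 2·137 + 4.9 + 2.9 + 193/4.6
= 274 + 4.90 + 2.90 + 41.96
= 323.76 mOsm/kg ≈ 323.8 mOsm/kg
Osmolar gap = measured − calculated = 336 − 323.8 = 12.2 mOsm/kg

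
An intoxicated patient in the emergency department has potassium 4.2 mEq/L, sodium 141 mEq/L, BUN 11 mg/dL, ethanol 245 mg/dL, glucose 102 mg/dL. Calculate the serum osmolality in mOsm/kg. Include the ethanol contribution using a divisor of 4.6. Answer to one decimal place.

Calculated osmolality = 2·Na + glucose/18 + BUN/2.8 + ethanol/4.6
= 2·141 + 102/18 + 11/2.8 + 245/4.6
= 282 + 5.67 + 3.93 + 53.26
= 344.86 mOsm/kg

344.9 mOsm/kg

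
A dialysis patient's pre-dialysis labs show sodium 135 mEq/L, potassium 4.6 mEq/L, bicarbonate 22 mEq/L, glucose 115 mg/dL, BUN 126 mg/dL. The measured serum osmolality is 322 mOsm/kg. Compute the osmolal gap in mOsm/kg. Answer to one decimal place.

Calculated osmolality = 2·Na + glucose/18 + BUN/2.8
= 2·135 + 115/18 + 126/2.8
= 270 + 6.39 + 45
= 321.39 mOsm/kg ≈ 321.4 mOsm/kg
Osmolar gap = measured − calculated = 322 − 321.4 = 0.6 mOsm/kg

0.6 mOsm/kg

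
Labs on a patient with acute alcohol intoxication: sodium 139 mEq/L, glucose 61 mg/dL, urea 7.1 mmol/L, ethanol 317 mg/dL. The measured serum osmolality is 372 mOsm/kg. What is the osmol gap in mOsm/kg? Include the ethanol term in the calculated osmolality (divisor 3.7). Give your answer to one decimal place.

-2.2 mOsm/kg

Calculated osmolality = 2·Na + glucose/18 + urea + ethanol/3.7
= 2·139 + 61/18 + 7.1 + 317/3.7
= 278 + 3.39 + 7.10 + 85.68
= 374.17 mOsm/kg ≈ 374.2 mOsm/kg
Osmolar gap = measured − calculated = 372 − 374.2 = -2.2 mOsm/kg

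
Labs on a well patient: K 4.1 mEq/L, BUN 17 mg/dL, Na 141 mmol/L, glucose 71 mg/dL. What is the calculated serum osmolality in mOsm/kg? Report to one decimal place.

292.0 mOsm/kg

Calculated osmolality = 2·Na + glucose/18 + BUN/2.8
= 2·141 + 71/18 + 17/2.8
= 282 + 3.94 + 6.07
= 292.01 mOsm/kg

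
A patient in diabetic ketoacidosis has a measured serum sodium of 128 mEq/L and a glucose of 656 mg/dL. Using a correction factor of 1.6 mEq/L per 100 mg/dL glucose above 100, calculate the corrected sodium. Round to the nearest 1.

137 mEq/L

Corrected Na = measured Na + 1.6 · (glucose − 100)/100
= 128 + 1.6 · (656 − 100)/100
= 128 + 8.9
= 136.9 mEq/L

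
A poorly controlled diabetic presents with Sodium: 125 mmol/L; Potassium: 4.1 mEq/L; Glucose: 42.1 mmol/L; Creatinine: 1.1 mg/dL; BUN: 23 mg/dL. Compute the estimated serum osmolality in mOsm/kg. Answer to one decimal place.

300.3 mOsm/kg

Calculated osmolality = 2·Na + glucose + BUN/2.8
= 2·125 + 42.1 + 23/2.8
= 250 + 42.10 + 8.21
= 300.31 mOsm/kg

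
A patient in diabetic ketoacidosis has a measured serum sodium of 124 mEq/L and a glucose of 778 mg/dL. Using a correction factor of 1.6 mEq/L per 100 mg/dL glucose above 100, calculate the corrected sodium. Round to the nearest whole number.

135 mEq/L

Corrected Na = measured Na + 1.6 · (glucose − 100)/100
= 124 + 1.6 · (778 − 100)/100
= 124 + 10.8
= 134.8 mEq/L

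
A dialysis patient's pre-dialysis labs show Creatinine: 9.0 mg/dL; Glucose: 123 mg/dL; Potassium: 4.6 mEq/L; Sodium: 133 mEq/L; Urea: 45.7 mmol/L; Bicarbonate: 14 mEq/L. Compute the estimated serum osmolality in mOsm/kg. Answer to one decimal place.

Calculated osmolality = 2·Na + glucose/18 + urea
= 2·133 + 123/18 + 45.7
= 266 + 6.83 + 45.70
= 318.53 mOsm/kg

318.5 mOsm/kg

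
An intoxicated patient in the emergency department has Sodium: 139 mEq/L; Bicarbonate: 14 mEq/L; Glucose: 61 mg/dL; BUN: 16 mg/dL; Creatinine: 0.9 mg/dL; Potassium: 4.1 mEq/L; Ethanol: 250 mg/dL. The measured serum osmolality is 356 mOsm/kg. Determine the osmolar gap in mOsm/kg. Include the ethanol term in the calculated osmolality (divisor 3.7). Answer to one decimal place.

Calculated osmolality = 2·Na + glucose/18 + BUN/2.8 + ethanol/3.7
= 2·139 + 61/18 + 16/2.8 + 250/3.7
= 278 + 3.39 + 5.71 + 67.57
= 354.67 mOsm/kg ≈ 354.7 mOsm/kg
Osmolar gap = measured − calculated = 356 − 354.7 = 1.3 mOsm/kg

1.3 mOsm/kg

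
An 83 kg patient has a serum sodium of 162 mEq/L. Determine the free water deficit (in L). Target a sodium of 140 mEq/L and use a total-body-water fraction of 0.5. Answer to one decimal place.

6.5 L

TBW = 0.5 · 83 = 41.5 L
Free water deficit = TBW · (Na/140 − 1)
= 41.5 · (162/140 − 1)
= 41.5 · 0.1571
= 6.52 L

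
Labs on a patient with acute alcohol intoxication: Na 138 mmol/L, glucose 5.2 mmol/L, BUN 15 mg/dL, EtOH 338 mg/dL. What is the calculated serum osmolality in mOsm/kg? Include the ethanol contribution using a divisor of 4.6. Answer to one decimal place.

Calculated osmolality = 2·Na + glucose + BUN/2.8 + ethanol/4.6
= 2·138 + 5.2 + 15/2.8 + 338/4.6
= 276 + 5.20 + 5.36 + 73.48
= 360.04 mOsm/kg

360.0 mOsm/kg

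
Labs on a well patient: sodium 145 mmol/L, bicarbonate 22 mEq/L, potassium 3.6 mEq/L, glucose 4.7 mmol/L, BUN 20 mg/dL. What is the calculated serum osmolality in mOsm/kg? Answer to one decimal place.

301.8 mOsm/kg

Calculated osmolality = 2·Na + glucose + BUN/2.8
= 2·145 + 4.7 + 20/2.8
= 290 + 4.70 + 7.14
= 301.84 mOsm/kg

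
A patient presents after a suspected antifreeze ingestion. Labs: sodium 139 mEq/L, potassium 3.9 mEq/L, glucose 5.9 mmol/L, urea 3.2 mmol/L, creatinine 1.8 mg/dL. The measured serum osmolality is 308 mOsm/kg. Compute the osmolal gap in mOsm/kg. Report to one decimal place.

20.9 mOsm/kg

Calculated osmolality = 2·Na + glucose + urea
= 2·139 + 5.9 + 3.2
= 278 + 5.90 + 3.20
= 287.1 mOsm/kg ≈ 287.1 mOsm/kg
Osmolar gap = measured − calculated = 308 − 287.1 = 20.9 mOsm/kg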